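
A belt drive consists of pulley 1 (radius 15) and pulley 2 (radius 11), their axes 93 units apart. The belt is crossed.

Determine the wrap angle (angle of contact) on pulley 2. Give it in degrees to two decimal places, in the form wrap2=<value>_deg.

crossed belt: β = asin((r1+r2)/C) = asin(26/93) = 16.2345°
wrap1 = wrap2 = π + 2β = 212.4691°

wrap2=212.47_deg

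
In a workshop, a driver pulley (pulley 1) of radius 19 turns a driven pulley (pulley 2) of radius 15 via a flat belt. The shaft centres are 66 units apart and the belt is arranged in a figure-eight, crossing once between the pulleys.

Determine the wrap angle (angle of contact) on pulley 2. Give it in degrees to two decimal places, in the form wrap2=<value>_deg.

wrap2=242.02_deg

crossed belt: β = asin((r1+r2)/C) = asin(34/66) = 31.0076°
wrap1 = wrap2 = π + 2β = 242.0152°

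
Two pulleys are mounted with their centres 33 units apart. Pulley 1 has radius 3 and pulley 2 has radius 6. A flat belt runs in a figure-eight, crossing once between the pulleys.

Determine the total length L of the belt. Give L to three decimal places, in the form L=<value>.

crossed belt: β = asin((r1+r2)/C) = asin(9/33) = 15.8266°
wrap1 = wrap2 = π + 2β = 211.6532°
tangent length = C·cosβ = 31.7490
L = (r1+r2)·wrap + 2·C·cosβ = 9·3.6940 + 2·31.7490 = 96.7444

L=96.744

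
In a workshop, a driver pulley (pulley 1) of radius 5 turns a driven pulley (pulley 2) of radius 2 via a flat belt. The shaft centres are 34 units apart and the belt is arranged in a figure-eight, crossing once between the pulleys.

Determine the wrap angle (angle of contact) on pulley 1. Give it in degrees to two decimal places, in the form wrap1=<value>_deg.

crossed belt: β = asin((r1+r2)/C) = asin(7/34) = 11.8812°
wrap1 = wrap2 = π + 2β = 203.7623°

wrap1=203.76_deg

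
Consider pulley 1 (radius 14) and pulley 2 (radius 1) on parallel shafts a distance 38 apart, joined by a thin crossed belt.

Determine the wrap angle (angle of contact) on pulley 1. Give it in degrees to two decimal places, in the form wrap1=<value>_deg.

crossed belt: β = asin((r1+r2)/C) = asin(15/38) = 23.2496°
wrap1 = wrap2 = π + 2β = 226.4991°

wrap1=226.50_deg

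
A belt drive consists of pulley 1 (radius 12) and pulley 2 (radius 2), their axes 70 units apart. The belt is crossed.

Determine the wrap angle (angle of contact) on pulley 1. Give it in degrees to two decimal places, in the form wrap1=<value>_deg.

wrap1=203.07_deg

crossed belt: β = asin((r1+r2)/C) = asin(14/70) = 11.5370°
wrap1 = wrap2 = π + 2β = 203.0739°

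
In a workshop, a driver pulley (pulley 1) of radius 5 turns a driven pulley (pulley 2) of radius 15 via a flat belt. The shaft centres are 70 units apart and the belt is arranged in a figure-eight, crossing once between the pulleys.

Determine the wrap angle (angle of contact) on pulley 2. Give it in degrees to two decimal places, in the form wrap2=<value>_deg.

wrap2=213.20_deg

crossed belt: β = asin((r1+r2)/C) = asin(20/70) = 16.6015°
wrap1 = wrap2 = π + 2β = 213.2031°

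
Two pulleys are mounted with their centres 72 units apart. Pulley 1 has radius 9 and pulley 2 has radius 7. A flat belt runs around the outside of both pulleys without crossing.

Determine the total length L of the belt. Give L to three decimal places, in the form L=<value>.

open belt: β = asin((r2−r1)/C) = asin(-2/72) = -1.5918°
wrap1 = π − 2β = 183.1835°
wrap2 = π + 2β = 176.8165°
tangent length = C·cosβ = 71.9722
L = r1·wrap1 + r2·wrap2 + 2·C·cosβ = 9·3.1972 + 7·3.0860 + 2·71.9722 = 194.3210

L=194.321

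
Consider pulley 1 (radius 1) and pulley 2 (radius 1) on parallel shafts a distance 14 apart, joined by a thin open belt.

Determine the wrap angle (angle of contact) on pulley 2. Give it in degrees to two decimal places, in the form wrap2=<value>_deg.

wrap2=180.00_deg

open belt: β = asin((r2−r1)/C) = asin(0/14) = 0.0000°
wrap1 = π − 2β = 180.0000°
wrap2 = π + 2β = 180.0000°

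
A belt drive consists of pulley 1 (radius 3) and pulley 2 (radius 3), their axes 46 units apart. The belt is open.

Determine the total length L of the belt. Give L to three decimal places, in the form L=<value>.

L=110.850

open belt: β = asin((r2−r1)/C) = asin(0/46) = 0.0000°
wrap1 = π − 2β = 180.0000°
wrap2 = π + 2β = 180.0000°
tangent length = C·cosβ = 46.0000
L = r1·wrap1 + r2·wrap2 + 2·C·cosβ = 3·3.1416 + 3·3.1416 + 2·46.0000 = 110.8496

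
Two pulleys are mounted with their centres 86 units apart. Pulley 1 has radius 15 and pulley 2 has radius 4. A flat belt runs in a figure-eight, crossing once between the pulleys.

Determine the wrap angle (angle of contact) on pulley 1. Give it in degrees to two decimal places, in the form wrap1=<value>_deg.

wrap1=205.53_deg

crossed belt: β = asin((r1+r2)/C) = asin(19/86) = 12.7637°
wrap1 = wrap2 = π + 2β = 205.5274°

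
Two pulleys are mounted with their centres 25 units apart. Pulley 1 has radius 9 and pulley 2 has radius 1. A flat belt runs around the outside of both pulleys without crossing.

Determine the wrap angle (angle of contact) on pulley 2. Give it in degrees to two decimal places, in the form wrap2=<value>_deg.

open belt: β = asin((r2−r1)/C) = asin(-8/25) = -18.6629°
wrap1 = π − 2β = 217.3258°
wrap2 = π + 2β = 142.6742°

wrap2=142.67_deg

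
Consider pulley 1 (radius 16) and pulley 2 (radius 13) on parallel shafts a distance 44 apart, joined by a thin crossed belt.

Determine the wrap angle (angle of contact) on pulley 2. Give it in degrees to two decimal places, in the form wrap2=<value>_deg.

crossed belt: β = asin((r1+r2)/C) = asin(29/44) = 41.2306°
wrap1 = wrap2 = π + 2β = 262.4612°

wrap2=262.46_deg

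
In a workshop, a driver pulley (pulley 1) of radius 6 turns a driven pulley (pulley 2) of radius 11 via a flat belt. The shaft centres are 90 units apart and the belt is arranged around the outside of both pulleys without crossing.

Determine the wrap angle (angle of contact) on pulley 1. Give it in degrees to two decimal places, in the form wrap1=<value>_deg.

open belt: β = asin((r2−r1)/C) = asin(5/90) = 3.1847°
wrap1 = π − 2β = 173.6305°
wrap2 = π + 2β = 186.3695°

wrap1=173.63_deg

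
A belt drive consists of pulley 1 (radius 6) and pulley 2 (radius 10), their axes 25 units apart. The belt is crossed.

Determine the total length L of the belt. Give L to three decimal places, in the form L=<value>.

L=110.908

crossed belt: β = asin((r1+r2)/C) = asin(16/25) = 39.7918°
wrap1 = wrap2 = π + 2β = 259.5836°
tangent length = C·cosβ = 19.2094
L = (r1+r2)·wrap + 2·C·cosβ = 16·4.5306 + 2·19.2094 = 110.9082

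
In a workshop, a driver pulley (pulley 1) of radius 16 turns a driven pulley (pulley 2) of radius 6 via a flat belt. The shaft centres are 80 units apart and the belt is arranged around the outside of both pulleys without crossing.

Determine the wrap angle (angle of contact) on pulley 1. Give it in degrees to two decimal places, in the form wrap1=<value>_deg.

wrap1=194.36_deg

open belt: β = asin((r2−r1)/C) = asin(-10/80) = -7.1808°
wrap1 = π − 2β = 194.3615°
wrap2 = π + 2β = 165.6385°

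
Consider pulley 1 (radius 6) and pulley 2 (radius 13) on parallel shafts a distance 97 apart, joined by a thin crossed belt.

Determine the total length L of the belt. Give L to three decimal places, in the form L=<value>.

crossed belt: β = asin((r1+r2)/C) = asin(19/97) = 11.2959°
wrap1 = wrap2 = π + 2β = 202.5918°
tangent length = C·cosβ = 95.1210
L = (r1+r2)·wrap + 2·C·cosβ = 19·3.5359 + 2·95.1210 = 257.4239

L=257.424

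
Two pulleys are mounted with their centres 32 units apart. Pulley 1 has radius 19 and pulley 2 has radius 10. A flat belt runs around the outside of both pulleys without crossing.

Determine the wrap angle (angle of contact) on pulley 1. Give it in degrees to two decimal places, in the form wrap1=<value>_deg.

wrap1=212.67_deg

open belt: β = asin((r2−r1)/C) = asin(-9/32) = -16.3348°
wrap1 = π − 2β = 212.6696°
wrap2 = π + 2β = 147.3304°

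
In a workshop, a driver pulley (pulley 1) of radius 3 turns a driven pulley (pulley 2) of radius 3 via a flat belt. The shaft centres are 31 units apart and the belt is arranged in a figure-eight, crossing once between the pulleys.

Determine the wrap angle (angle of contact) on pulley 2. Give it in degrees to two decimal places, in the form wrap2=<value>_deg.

crossed belt: β = asin((r1+r2)/C) = asin(6/31) = 11.1599°
wrap1 = wrap2 = π + 2β = 202.3199°

wrap2=202.32_deg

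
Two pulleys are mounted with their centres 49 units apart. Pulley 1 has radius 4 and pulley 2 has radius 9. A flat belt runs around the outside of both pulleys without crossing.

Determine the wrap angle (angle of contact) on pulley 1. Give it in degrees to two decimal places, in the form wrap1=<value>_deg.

open belt: β = asin((r2−r1)/C) = asin(5/49) = 5.8567°
wrap1 = π − 2β = 168.2866°
wrap2 = π + 2β = 191.7134°

wrap1=168.29_deg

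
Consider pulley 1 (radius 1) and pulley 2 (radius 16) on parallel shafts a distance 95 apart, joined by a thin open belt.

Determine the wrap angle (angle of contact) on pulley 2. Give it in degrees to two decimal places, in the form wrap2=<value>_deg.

wrap2=198.17_deg

open belt: β = asin((r2−r1)/C) = asin(15/95) = 9.0847°
wrap1 = π − 2β = 161.8306°
wrap2 = π + 2β = 198.1694°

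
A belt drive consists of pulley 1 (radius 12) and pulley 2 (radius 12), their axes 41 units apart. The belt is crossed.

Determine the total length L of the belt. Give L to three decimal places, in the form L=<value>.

crossed belt: β = asin((r1+r2)/C) = asin(24/41) = 35.8288°
wrap1 = wrap2 = π + 2β = 251.6577°
tangent length = C·cosβ = 33.2415
L = (r1+r2)·wrap + 2·C·cosβ = 24·4.3923 + 2·33.2415 = 171.8972

L=171.897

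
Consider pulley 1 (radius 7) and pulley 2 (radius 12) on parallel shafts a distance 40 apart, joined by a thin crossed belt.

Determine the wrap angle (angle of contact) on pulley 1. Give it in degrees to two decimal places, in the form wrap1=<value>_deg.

crossed belt: β = asin((r1+r2)/C) = asin(19/40) = 28.3594°
wrap1 = wrap2 = π + 2β = 236.7187°

wrap1=236.72_deg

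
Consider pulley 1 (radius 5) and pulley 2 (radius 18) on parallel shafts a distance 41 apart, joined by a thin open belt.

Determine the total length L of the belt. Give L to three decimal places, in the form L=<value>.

L=158.414

open belt: β = asin((r2−r1)/C) = asin(13/41) = 18.4860°
wrap1 = π − 2β = 143.0280°
wrap2 = π + 2β = 216.9720°
tangent length = C·cosβ = 38.8844
L = r1·wrap1 + r2·wrap2 + 2·C·cosβ = 5·2.4963 + 18·3.7869 + 2·38.8844 = 158.4142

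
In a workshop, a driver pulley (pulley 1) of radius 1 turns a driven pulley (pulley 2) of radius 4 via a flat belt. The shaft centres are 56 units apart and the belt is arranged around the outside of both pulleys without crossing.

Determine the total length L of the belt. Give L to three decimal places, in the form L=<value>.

L=127.869

open belt: β = asin((r2−r1)/C) = asin(3/56) = 3.0709°
wrap1 = π − 2β = 173.8582°
wrap2 = π + 2β = 186.1418°
tangent length = C·cosβ = 55.9196
L = r1·wrap1 + r2·wrap2 + 2·C·cosβ = 1·3.0344 + 4·3.2488 + 2·55.9196 = 127.8687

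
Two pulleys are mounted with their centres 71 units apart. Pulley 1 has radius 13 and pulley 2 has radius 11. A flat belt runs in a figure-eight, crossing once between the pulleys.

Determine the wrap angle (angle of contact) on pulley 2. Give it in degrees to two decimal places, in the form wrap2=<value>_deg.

crossed belt: β = asin((r1+r2)/C) = asin(24/71) = 19.7568°
wrap1 = wrap2 = π + 2β = 219.5136°

wrap2=219.51_deg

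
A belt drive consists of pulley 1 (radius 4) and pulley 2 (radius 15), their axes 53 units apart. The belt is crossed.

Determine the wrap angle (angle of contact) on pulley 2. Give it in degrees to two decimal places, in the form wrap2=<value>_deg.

crossed belt: β = asin((r1+r2)/C) = asin(19/53) = 21.0075°
wrap1 = wrap2 = π + 2β = 222.0151°

wrap2=222.02_deg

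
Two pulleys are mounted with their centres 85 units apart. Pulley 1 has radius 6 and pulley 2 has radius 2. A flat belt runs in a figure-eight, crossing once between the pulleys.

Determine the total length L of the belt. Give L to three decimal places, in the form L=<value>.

L=195.886

crossed belt: β = asin((r1+r2)/C) = asin(8/85) = 5.4005°
wrap1 = wrap2 = π + 2β = 190.8011°
tangent length = C·cosβ = 84.6227
L = (r1+r2)·wrap + 2·C·cosβ = 8·3.3301 + 2·84.6227 = 195.8862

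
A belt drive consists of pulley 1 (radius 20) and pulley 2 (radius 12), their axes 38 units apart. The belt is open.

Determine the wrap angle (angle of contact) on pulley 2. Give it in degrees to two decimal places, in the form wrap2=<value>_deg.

open belt: β = asin((r2−r1)/C) = asin(-8/38) = -12.1532°
wrap1 = π − 2β = 204.3064°
wrap2 = π + 2β = 155.6936°

wrap2=155.69_deg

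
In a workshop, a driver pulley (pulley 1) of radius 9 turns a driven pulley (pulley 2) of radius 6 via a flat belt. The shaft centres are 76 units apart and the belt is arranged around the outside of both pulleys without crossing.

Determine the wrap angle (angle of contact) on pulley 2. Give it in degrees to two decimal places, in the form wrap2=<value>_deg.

wrap2=175.48_deg

open belt: β = asin((r2−r1)/C) = asin(-3/76) = -2.2623°
wrap1 = π − 2β = 184.5245°
wrap2 = π + 2β = 175.4755°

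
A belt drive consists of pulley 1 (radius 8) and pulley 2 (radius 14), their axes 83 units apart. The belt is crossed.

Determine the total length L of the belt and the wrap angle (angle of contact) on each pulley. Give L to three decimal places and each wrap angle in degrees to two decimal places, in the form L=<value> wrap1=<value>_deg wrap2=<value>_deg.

L=240.981 wrap1=210.74_deg wrap2=210.74_deg

crossed belt: β = asin((r1+r2)/C) = asin(22/83) = 15.3705°
wrap1 = wrap2 = π + 2β = 210.7411°
tangent length = C·cosβ = 80.0312
L = (r1+r2)·wrap + 2·C·cosβ = 22·3.6781 + 2·80.0312 = 240.9812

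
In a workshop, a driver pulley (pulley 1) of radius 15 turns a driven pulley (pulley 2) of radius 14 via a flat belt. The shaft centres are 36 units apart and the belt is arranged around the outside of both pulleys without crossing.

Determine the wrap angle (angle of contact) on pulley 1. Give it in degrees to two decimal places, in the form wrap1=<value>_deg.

open belt: β = asin((r2−r1)/C) = asin(-1/36) = -1.5918°
wrap1 = π − 2β = 183.1835°
wrap2 = π + 2β = 176.8165°

wrap1=183.18_deg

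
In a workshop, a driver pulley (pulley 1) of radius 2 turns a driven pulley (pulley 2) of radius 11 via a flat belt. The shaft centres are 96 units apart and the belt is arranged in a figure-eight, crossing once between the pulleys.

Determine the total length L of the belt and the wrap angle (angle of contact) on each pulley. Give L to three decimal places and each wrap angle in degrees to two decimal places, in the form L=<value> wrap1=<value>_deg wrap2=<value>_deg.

crossed belt: β = asin((r1+r2)/C) = asin(13/96) = 7.7827°
wrap1 = wrap2 = π + 2β = 195.5654°
tangent length = C·cosβ = 95.1157
L = (r1+r2)·wrap + 2·C·cosβ = 13·3.4133 + 2·95.1157 = 234.6038

L=234.604 wrap1=195.57_deg wrap2=195.57_deg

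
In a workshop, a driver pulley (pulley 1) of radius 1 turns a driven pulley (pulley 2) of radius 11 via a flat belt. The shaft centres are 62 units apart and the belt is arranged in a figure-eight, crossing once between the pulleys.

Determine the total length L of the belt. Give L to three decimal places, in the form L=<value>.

crossed belt: β = asin((r1+r2)/C) = asin(12/62) = 11.1599°
wrap1 = wrap2 = π + 2β = 202.3199°
tangent length = C·cosβ = 60.8276
L = (r1+r2)·wrap + 2·C·cosβ = 12·3.5311 + 2·60.8276 = 164.0290

L=164.029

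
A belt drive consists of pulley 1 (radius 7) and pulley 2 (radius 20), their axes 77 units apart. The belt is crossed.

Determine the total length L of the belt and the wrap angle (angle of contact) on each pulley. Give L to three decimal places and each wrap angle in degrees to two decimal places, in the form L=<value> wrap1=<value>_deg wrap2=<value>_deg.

L=248.391 wrap1=221.05_deg wrap2=221.05_deg

crossed belt: β = asin((r1+r2)/C) = asin(27/77) = 20.5270°
wrap1 = wrap2 = π + 2β = 221.0541°
tangent length = C·cosβ = 72.1110
L = (r1+r2)·wrap + 2·C·cosβ = 27·3.8581 + 2·72.1110 = 248.3913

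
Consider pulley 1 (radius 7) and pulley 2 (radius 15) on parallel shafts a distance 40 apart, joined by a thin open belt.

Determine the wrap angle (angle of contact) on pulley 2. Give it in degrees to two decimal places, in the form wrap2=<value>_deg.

wrap2=203.07_deg

open belt: β = asin((r2−r1)/C) = asin(8/40) = 11.5370°
wrap1 = π − 2β = 156.9261°
wrap2 = π + 2β = 203.0739°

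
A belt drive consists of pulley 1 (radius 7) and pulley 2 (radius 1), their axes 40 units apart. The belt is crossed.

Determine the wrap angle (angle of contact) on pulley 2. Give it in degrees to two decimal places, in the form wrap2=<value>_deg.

wrap2=203.07_deg

crossed belt: β = asin((r1+r2)/C) = asin(8/40) = 11.5370°
wrap1 = wrap2 = π + 2β = 203.0739°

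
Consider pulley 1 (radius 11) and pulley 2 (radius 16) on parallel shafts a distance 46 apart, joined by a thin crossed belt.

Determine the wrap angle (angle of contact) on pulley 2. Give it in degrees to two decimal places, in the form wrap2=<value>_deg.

wrap2=251.88_deg

crossed belt: β = asin((r1+r2)/C) = asin(27/46) = 35.9413°
wrap1 = wrap2 = π + 2β = 251.8827°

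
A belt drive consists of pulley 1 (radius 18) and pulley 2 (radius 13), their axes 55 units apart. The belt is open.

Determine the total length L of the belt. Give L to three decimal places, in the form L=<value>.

open belt: β = asin((r2−r1)/C) = asin(-5/55) = -5.2159°
wrap1 = π − 2β = 190.4318°
wrap2 = π + 2β = 169.5682°
tangent length = C·cosβ = 54.7723
L = r1·wrap1 + r2·wrap2 + 2·C·cosβ = 18·3.3237 + 13·2.9595 + 2·54.7723 = 207.8442

L=207.844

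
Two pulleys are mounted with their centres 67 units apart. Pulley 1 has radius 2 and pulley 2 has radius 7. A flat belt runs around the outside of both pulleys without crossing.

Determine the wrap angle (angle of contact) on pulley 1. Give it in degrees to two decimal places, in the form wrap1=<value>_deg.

wrap1=171.44_deg

open belt: β = asin((r2−r1)/C) = asin(5/67) = 4.2798°
wrap1 = π − 2β = 171.4404°
wrap2 = π + 2β = 188.5596°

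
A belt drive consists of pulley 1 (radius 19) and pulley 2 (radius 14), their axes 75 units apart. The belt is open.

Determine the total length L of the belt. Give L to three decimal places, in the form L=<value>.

L=254.006

open belt: β = asin((r2−r1)/C) = asin(-5/75) = -3.8226°
wrap1 = π − 2β = 187.6451°
wrap2 = π + 2β = 172.3549°
tangent length = C·cosβ = 74.8331
L = r1·wrap1 + r2·wrap2 + 2·C·cosβ = 19·3.2750 + 14·3.0082 + 2·74.8331 = 254.0060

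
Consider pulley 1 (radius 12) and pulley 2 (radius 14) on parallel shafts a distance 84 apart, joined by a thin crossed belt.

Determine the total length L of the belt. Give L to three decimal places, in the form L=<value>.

L=257.795

crossed belt: β = asin((r1+r2)/C) = asin(26/84) = 18.0305°
wrap1 = wrap2 = π + 2β = 216.0611°
tangent length = C·cosβ = 79.8749
L = (r1+r2)·wrap + 2·C·cosβ = 26·3.7710 + 2·79.8749 = 257.7952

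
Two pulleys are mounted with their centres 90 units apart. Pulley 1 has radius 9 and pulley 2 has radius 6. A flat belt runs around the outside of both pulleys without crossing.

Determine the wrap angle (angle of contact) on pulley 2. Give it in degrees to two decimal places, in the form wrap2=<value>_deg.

wrap2=176.18_deg

open belt: β = asin((r2−r1)/C) = asin(-3/90) = -1.9102°
wrap1 = π − 2β = 183.8204°
wrap2 = π + 2β = 176.1796°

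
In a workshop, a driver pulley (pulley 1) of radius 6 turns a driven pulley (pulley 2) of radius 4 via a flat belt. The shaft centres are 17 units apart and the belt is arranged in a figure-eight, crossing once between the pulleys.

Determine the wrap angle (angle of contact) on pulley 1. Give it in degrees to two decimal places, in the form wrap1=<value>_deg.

crossed belt: β = asin((r1+r2)/C) = asin(10/17) = 36.0319°
wrap1 = wrap2 = π + 2β = 252.0638°

wrap1=252.06_deg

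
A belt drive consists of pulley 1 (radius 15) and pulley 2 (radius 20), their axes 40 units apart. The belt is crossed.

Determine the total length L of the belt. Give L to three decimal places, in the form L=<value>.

crossed belt: β = asin((r1+r2)/C) = asin(35/40) = 61.0450°
wrap1 = wrap2 = π + 2β = 302.0900°
tangent length = C·cosβ = 19.3649
L = (r1+r2)·wrap + 2·C·cosβ = 35·5.2725 + 2·19.3649 = 223.2661

L=223.266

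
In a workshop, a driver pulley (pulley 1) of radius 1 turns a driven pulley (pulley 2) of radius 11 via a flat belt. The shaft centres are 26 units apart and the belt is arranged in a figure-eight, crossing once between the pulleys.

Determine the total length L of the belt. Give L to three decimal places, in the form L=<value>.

L=95.343

crossed belt: β = asin((r1+r2)/C) = asin(12/26) = 27.4864°
wrap1 = wrap2 = π + 2β = 234.9729°
tangent length = C·cosβ = 23.0651
L = (r1+r2)·wrap + 2·C·cosβ = 12·4.1010 + 2·23.0651 = 95.3428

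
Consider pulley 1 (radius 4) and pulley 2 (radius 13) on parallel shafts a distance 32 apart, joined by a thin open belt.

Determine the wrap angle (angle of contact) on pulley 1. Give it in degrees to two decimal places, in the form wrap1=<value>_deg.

wrap1=147.33_deg

open belt: β = asin((r2−r1)/C) = asin(9/32) = 16.3348°
wrap1 = π − 2β = 147.3304°
wrap2 = π + 2β = 212.6696°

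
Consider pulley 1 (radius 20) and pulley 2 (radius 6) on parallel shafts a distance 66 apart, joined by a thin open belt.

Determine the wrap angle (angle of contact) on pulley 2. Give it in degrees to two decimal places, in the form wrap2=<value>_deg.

open belt: β = asin((r2−r1)/C) = asin(-14/66) = -12.2467°
wrap1 = π − 2β = 204.4934°
wrap2 = π + 2β = 155.5066°

wrap2=155.51_deg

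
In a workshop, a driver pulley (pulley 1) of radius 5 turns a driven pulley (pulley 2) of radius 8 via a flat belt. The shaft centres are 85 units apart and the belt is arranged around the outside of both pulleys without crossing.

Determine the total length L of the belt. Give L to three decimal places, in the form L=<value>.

open belt: β = asin((r2−r1)/C) = asin(3/85) = 2.0226°
wrap1 = π − 2β = 175.9548°
wrap2 = π + 2β = 184.0452°
tangent length = C·cosβ = 84.9470
L = r1·wrap1 + r2·wrap2 + 2·C·cosβ = 5·3.0710 + 8·3.2122 + 2·84.9470 = 210.9466

L=210.947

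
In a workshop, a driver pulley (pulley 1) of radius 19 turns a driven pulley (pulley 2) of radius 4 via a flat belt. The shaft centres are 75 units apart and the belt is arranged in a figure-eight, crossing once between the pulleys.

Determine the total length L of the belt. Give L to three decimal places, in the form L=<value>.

L=229.367

crossed belt: β = asin((r1+r2)/C) = asin(23/75) = 17.8585°
wrap1 = wrap2 = π + 2β = 215.7169°
tangent length = C·cosβ = 71.3863
L = (r1+r2)·wrap + 2·C·cosβ = 23·3.7650 + 2·71.3863 = 229.3669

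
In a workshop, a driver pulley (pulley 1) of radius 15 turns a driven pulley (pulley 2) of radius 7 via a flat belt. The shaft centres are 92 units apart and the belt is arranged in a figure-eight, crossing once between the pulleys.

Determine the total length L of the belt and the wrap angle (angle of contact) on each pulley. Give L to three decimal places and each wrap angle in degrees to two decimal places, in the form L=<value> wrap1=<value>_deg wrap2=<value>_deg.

crossed belt: β = asin((r1+r2)/C) = asin(22/92) = 13.8352°
wrap1 = wrap2 = π + 2β = 207.6704°
tangent length = C·cosβ = 89.3308
L = (r1+r2)·wrap + 2·C·cosβ = 22·3.6245 + 2·89.3308 = 258.4014

L=258.401 wrap1=207.67_deg wrap2=207.67_deg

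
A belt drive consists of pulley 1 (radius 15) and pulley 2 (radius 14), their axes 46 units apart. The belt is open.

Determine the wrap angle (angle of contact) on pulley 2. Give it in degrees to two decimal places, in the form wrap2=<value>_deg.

wrap2=177.51_deg

open belt: β = asin((r2−r1)/C) = asin(-1/46) = -1.2457°
wrap1 = π − 2β = 182.4913°
wrap2 = π + 2β = 177.5087°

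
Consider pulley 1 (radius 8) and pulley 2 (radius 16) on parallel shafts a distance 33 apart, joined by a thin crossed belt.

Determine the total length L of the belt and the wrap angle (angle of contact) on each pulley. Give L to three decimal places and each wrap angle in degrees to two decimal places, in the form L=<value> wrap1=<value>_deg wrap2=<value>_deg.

crossed belt: β = asin((r1+r2)/C) = asin(24/33) = 46.6582°
wrap1 = wrap2 = π + 2β = 273.3165°
tangent length = C·cosβ = 22.6495
L = (r1+r2)·wrap + 2·C·cosβ = 24·4.7703 + 2·22.6495 = 159.7855

L=159.786 wrap1=273.32_deg wrap2=273.32_deg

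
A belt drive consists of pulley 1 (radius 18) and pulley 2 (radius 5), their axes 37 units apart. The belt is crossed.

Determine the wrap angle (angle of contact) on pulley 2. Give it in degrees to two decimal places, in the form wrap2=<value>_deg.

wrap2=256.87_deg

crossed belt: β = asin((r1+r2)/C) = asin(23/37) = 38.4347°
wrap1 = wrap2 = π + 2β = 256.8693°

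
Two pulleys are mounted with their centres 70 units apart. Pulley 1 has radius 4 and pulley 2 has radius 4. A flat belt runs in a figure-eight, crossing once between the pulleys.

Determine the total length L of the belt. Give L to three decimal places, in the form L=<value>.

L=166.048

crossed belt: β = asin((r1+r2)/C) = asin(8/70) = 6.5624°
wrap1 = wrap2 = π + 2β = 193.1249°
tangent length = C·cosβ = 69.5414
L = (r1+r2)·wrap + 2·C·cosβ = 8·3.3707 + 2·69.5414 = 166.0480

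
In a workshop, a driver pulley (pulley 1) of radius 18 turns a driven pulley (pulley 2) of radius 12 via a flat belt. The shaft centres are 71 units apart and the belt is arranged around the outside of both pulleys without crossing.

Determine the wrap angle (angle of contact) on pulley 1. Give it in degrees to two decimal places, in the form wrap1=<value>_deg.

open belt: β = asin((r2−r1)/C) = asin(-6/71) = -4.8477°
wrap1 = π − 2β = 189.6954°
wrap2 = π + 2β = 170.3046°

wrap1=189.70_deg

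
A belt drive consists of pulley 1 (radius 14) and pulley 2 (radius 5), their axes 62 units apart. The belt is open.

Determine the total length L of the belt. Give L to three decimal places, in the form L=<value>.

L=184.999

open belt: β = asin((r2−r1)/C) = asin(-9/62) = -8.3466°
wrap1 = π − 2β = 196.6932°
wrap2 = π + 2β = 163.3068°
tangent length = C·cosβ = 61.3433
L = r1·wrap1 + r2·wrap2 + 2·C·cosβ = 14·3.4329 + 5·2.8502 + 2·61.3433 = 184.9990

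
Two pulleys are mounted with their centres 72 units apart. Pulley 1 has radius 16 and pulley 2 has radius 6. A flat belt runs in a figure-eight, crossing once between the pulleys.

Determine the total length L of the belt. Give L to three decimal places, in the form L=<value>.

crossed belt: β = asin((r1+r2)/C) = asin(22/72) = 17.7916°
wrap1 = wrap2 = π + 2β = 215.5832°
tangent length = C·cosβ = 68.5565
L = (r1+r2)·wrap + 2·C·cosβ = 22·3.7626 + 2·68.5565 = 219.8911

L=219.891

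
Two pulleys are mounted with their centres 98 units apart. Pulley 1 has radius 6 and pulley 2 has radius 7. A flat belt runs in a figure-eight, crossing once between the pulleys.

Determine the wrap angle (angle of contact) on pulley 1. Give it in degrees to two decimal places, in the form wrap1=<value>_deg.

crossed belt: β = asin((r1+r2)/C) = asin(13/98) = 7.6229°
wrap1 = wrap2 = π + 2β = 195.2459°

wrap1=195.25_deg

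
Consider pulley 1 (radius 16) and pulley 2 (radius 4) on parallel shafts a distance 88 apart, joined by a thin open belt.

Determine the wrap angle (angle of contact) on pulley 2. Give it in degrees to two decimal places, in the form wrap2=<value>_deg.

wrap2=164.33_deg

open belt: β = asin((r2−r1)/C) = asin(-12/88) = -7.8375°
wrap1 = π − 2β = 195.6750°
wrap2 = π + 2β = 164.3250°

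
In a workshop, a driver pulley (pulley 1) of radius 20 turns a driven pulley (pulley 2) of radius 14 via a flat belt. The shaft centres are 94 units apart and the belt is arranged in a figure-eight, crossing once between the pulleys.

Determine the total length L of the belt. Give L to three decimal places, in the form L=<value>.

crossed belt: β = asin((r1+r2)/C) = asin(34/94) = 21.2048°
wrap1 = wrap2 = π + 2β = 222.4095°
tangent length = C·cosβ = 87.6356
L = (r1+r2)·wrap + 2·C·cosβ = 34·3.8818 + 2·87.6356 = 307.2517

L=307.252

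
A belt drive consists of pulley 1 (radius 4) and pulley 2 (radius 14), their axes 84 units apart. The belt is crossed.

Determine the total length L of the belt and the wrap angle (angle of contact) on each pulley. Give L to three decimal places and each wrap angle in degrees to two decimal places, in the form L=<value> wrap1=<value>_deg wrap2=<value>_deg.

L=228.421 wrap1=204.75_deg wrap2=204.75_deg

crossed belt: β = asin((r1+r2)/C) = asin(18/84) = 12.3736°
wrap1 = wrap2 = π + 2β = 204.7473°
tangent length = C·cosβ = 82.0488
L = (r1+r2)·wrap + 2·C·cosβ = 18·3.5735 + 2·82.0488 = 228.4208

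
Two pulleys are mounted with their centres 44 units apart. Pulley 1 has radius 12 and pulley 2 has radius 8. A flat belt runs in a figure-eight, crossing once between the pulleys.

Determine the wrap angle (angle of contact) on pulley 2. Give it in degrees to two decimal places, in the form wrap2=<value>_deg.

crossed belt: β = asin((r1+r2)/C) = asin(20/44) = 27.0357°
wrap1 = wrap2 = π + 2β = 234.0714°

wrap2=234.07_deg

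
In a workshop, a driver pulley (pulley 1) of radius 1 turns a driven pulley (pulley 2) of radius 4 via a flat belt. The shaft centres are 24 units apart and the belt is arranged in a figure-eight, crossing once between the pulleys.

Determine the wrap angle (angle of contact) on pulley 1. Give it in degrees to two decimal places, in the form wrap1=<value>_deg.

wrap1=204.05_deg

crossed belt: β = asin((r1+r2)/C) = asin(5/24) = 12.0247°
wrap1 = wrap2 = π + 2β = 204.0494°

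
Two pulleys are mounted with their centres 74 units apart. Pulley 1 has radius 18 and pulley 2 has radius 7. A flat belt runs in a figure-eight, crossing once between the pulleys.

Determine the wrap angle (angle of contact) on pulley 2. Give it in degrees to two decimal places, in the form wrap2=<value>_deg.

wrap2=219.49_deg

crossed belt: β = asin((r1+r2)/C) = asin(25/74) = 19.7452°
wrap1 = wrap2 = π + 2β = 219.4904°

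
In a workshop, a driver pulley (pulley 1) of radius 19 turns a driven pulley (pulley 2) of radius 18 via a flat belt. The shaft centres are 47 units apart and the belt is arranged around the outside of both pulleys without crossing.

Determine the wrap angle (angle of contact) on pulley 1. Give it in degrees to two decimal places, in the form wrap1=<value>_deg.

open belt: β = asin((r2−r1)/C) = asin(-1/47) = -1.2192°
wrap1 = π − 2β = 182.4383°
wrap2 = π + 2β = 177.5617°

wrap1=182.44_deg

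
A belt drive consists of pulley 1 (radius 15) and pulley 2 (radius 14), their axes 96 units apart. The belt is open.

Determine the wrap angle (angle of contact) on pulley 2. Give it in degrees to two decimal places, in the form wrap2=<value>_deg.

wrap2=178.81_deg

open belt: β = asin((r2−r1)/C) = asin(-1/96) = -0.5968°
wrap1 = π − 2β = 181.1937°
wrap2 = π + 2β = 178.8063°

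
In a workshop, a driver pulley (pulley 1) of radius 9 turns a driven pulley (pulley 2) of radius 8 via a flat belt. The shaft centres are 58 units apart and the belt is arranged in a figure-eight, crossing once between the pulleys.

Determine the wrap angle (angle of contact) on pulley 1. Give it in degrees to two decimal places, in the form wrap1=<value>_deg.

crossed belt: β = asin((r1+r2)/C) = asin(17/58) = 17.0438°
wrap1 = wrap2 = π + 2β = 214.0877°

wrap1=214.09_deg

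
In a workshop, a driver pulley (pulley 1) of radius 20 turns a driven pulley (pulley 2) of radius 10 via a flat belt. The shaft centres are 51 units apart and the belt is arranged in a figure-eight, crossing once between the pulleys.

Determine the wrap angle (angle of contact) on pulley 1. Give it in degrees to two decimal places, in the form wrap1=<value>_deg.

wrap1=252.06_deg

crossed belt: β = asin((r1+r2)/C) = asin(30/51) = 36.0319°
wrap1 = wrap2 = π + 2β = 252.0638°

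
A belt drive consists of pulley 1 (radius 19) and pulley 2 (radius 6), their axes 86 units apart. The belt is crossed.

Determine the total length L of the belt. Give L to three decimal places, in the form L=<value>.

L=257.860

crossed belt: β = asin((r1+r2)/C) = asin(25/86) = 16.8997°
wrap1 = wrap2 = π + 2β = 213.7995°
tangent length = C·cosβ = 82.2861
L = (r1+r2)·wrap + 2·C·cosβ = 25·3.7315 + 2·82.2861 = 257.8598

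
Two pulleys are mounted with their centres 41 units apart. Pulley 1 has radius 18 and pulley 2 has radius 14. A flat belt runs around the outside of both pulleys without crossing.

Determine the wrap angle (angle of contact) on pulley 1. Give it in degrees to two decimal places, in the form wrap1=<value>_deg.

open belt: β = asin((r2−r1)/C) = asin(-4/41) = -5.5987°
wrap1 = π − 2β = 191.1975°
wrap2 = π + 2β = 168.8025°

wrap1=191.20_deg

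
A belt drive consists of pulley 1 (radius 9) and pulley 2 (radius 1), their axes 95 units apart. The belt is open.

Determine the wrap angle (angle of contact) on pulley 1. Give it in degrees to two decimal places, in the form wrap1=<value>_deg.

open belt: β = asin((r2−r1)/C) = asin(-8/95) = -4.8306°
wrap1 = π − 2β = 189.6613°
wrap2 = π + 2β = 170.3387°

wrap1=189.66_deg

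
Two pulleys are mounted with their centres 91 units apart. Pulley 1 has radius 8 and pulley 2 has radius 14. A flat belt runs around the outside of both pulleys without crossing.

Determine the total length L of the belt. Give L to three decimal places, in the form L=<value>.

open belt: β = asin((r2−r1)/C) = asin(6/91) = 3.7805°
wrap1 = π − 2β = 172.4390°
wrap2 = π + 2β = 187.5610°
tangent length = C·cosβ = 90.8020
L = r1·wrap1 + r2·wrap2 + 2·C·cosβ = 8·3.0096 + 14·3.2736 + 2·90.8020 = 251.5108

L=251.511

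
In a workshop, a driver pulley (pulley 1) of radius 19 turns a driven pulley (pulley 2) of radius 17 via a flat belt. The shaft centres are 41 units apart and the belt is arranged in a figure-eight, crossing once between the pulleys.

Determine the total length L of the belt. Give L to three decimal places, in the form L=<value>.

crossed belt: β = asin((r1+r2)/C) = asin(36/41) = 61.4079°
wrap1 = wrap2 = π + 2β = 302.8158°
tangent length = C·cosβ = 19.6214
L = (r1+r2)·wrap + 2·C·cosβ = 36·5.2851 + 2·19.6214 = 229.5076

L=229.508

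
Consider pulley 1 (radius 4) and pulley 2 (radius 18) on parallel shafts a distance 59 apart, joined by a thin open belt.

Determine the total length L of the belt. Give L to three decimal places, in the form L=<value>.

open belt: β = asin((r2−r1)/C) = asin(14/59) = 13.7265°
wrap1 = π − 2β = 152.5469°
wrap2 = π + 2β = 207.4531°
tangent length = C·cosβ = 57.3149
L = r1·wrap1 + r2·wrap2 + 2·C·cosβ = 4·2.6624 + 18·3.6207 + 2·57.3149 = 190.4529

L=190.453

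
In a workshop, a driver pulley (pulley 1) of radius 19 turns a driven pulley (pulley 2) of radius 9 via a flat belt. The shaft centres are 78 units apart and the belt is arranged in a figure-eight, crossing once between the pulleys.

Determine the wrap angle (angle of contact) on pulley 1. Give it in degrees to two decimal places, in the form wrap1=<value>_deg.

crossed belt: β = asin((r1+r2)/C) = asin(28/78) = 21.0372°
wrap1 = wrap2 = π + 2β = 222.0744°

wrap1=222.07_deg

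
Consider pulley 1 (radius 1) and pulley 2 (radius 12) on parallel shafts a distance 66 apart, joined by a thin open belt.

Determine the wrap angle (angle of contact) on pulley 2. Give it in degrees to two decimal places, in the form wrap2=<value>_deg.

open belt: β = asin((r2−r1)/C) = asin(11/66) = 9.5941°
wrap1 = π − 2β = 160.8119°
wrap2 = π + 2β = 199.1881°

wrap2=199.19_deg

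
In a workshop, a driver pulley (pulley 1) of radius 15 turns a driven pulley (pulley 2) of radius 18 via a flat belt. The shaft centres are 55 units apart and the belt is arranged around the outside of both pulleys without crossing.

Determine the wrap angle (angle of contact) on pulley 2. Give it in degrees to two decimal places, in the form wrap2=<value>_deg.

open belt: β = asin((r2−r1)/C) = asin(3/55) = 3.1268°
wrap1 = π − 2β = 173.7464°
wrap2 = π + 2β = 186.2536°

wrap2=186.25_deg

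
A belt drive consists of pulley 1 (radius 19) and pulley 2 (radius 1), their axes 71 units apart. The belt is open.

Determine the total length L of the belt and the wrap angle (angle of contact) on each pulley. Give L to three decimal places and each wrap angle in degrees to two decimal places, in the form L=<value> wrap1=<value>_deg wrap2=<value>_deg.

open belt: β = asin((r2−r1)/C) = asin(-18/71) = -14.6860°
wrap1 = π − 2β = 209.3719°
wrap2 = π + 2β = 150.6281°
tangent length = C·cosβ = 68.6804
L = r1·wrap1 + r2·wrap2 + 2·C·cosβ = 19·3.6542 + 1·2.6290 + 2·68.6804 = 209.4202

L=209.420 wrap1=209.37_deg wrap2=150.63_deg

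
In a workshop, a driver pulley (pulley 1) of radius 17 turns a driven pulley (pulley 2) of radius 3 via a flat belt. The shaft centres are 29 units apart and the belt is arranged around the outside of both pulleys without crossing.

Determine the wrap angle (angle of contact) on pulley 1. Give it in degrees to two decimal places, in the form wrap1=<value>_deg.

open belt: β = asin((r2−r1)/C) = asin(-14/29) = -28.8657°
wrap1 = π − 2β = 237.7315°
wrap2 = π + 2β = 122.2685°

wrap1=237.73_deg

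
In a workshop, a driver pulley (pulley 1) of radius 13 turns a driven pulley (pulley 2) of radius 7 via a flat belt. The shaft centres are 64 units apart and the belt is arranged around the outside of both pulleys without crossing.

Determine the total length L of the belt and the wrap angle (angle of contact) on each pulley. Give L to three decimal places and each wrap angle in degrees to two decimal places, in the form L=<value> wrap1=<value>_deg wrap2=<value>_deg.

open belt: β = asin((r2−r1)/C) = asin(-6/64) = -5.3794°
wrap1 = π − 2β = 190.7588°
wrap2 = π + 2β = 169.2412°
tangent length = C·cosβ = 63.7181
L = r1·wrap1 + r2·wrap2 + 2·C·cosβ = 13·3.3294 + 7·2.9538 + 2·63.7181 = 191.3948

L=191.395 wrap1=190.76_deg wrap2=169.24_deg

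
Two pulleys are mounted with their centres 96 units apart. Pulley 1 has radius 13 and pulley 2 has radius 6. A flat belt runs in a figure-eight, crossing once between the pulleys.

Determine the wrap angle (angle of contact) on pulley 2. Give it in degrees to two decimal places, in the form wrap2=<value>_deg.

crossed belt: β = asin((r1+r2)/C) = asin(19/96) = 11.4152°
wrap1 = wrap2 = π + 2β = 202.8303°

wrap2=202.83_deg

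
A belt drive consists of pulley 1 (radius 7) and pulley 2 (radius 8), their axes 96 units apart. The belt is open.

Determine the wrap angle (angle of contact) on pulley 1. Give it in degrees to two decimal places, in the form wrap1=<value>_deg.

open belt: β = asin((r2−r1)/C) = asin(1/96) = 0.5968°
wrap1 = π − 2β = 178.8063°
wrap2 = π + 2β = 181.1937°

wrap1=178.81_deg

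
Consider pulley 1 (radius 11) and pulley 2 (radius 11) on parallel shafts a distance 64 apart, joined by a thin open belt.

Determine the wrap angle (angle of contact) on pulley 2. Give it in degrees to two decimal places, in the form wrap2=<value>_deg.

wrap2=180.00_deg

open belt: β = asin((r2−r1)/C) = asin(0/64) = 0.0000°
wrap1 = π − 2β = 180.0000°
wrap2 = π + 2β = 180.0000°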